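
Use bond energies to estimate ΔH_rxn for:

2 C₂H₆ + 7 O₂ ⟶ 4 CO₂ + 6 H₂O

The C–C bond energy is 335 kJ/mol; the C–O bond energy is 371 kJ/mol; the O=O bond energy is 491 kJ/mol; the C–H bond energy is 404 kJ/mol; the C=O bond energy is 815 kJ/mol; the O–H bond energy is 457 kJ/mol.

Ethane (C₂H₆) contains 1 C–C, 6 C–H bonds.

Bonds broken (reactants):
  C–C: 2 × 335 = 670
  C–H: 12 × 404 = 4848
  O=O: 7 × 491 = 3437
  Σ(broken) = 8955 kJ
Bonds formed (products):
  C=O: 8 × 815 = 6520
  O–H: 12 × 457 = 5484
  Σ(formed) = 12004 kJ
ΔH = Σ(broken) − Σ(formed) = 8955 − 12004 = −3049 kJ

ΔH ≈ −3049 kJ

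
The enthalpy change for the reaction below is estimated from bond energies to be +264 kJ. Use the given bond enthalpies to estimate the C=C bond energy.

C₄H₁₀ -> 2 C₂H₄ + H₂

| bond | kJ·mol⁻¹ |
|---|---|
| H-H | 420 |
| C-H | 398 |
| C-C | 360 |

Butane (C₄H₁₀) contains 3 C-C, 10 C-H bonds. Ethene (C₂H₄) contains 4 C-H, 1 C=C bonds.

D(C=C) ≈ 596 kJ/mol

Let D be the C=C bond energy.
Σ(broken) = 3×360 + 10×398 = 5060
Σ(formed) = 8×398 + 2×D + 1×420 = 3604 + 2D
ΔH = Σ(broken) − Σ(formed) = (5060) − (3604 + 2D) = +1456 − 2D
Setting this equal to +264 kJ gives 2D = 1192, so D = 596 kJ/mol.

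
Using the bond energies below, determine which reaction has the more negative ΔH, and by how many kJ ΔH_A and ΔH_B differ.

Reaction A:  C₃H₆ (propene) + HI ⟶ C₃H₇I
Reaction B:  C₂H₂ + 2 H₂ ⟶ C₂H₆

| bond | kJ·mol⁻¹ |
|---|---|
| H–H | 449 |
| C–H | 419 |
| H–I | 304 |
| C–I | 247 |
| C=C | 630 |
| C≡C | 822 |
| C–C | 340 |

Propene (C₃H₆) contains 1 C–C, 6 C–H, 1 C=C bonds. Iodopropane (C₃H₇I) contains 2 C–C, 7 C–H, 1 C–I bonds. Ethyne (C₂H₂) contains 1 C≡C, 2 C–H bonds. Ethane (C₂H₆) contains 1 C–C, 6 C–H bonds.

Reaction B, by 224 kJ

Reaction A:
  Bonds broken (reactants):
    C–C: 1 × 340 = 340
    C–H: 6 × 419 = 2514
    C=C: 1 × 630 = 630
    H–I: 1 × 304 = 304
    Σ(broken) = 3788 kJ
  Bonds formed (products):
    C–C: 2 × 340 = 680
    C–H: 7 × 419 = 2933
    C–I: 1 × 247 = 247
    Σ(formed) = 3860 kJ
  ΔH_A = 3788 − 3860 = −72 kJ
Reaction B:
  Bonds broken (reactants):
    C≡C: 1 × 822 = 822
    C–H: 2 × 419 = 838
    H–H: 2 × 449 = 898
    Σ(broken) = 2558 kJ
  Bonds formed (products):
    C–C: 1 × 340 = 340
    C–H: 6 × 419 = 2514
    Σ(formed) = 2854 kJ
  ΔH_B = 2558 − 2854 = −296 kJ
ΔH_A − ΔH_B = +224 kJ, so reaction B has the more negative ΔH; |ΔH_A − ΔH_B| = 224 kJ.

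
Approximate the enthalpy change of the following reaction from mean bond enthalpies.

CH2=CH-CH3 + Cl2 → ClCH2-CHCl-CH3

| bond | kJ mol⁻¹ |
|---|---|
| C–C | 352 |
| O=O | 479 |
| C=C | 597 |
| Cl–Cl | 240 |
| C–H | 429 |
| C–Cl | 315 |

Bonds broken (reactants):
  C–C: 1 × 352 = 352
  C–H: 6 × 429 = 2574
  C=C: 1 × 597 = 597
  Cl–Cl: 1 × 240 = 240
  Σ(broken) = 3763 kJ
Bonds formed (products):
  C–C: 2 × 352 = 704
  C–Cl: 2 × 315 = 630
  C–H: 6 × 429 = 2574
  Σ(formed) = 3908 kJ
ΔH = Σ(broken) − Σ(formed) = 3763 − 3908 = −145 kJ

ΔH ≈ −145 kJ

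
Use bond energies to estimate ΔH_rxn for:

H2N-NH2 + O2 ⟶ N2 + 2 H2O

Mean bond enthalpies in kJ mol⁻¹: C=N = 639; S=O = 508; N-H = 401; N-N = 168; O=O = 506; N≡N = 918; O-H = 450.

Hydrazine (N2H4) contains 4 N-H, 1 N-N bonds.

Bonds broken (reactants):
  N-H: 4 × 401 = 1604
  N-N: 1 × 168 = 168
  O=O: 1 × 506 = 506
  Σ(broken) = 2278 kJ
Bonds formed (products):
  N≡N: 1 × 918 = 918
  O-H: 4 × 450 = 1800
  Σ(formed) = 2718 kJ
ΔH = Σ(broken) − Σ(formed) = 2278 − 2718 = −440 kJ

ΔH ≈ −440 kJ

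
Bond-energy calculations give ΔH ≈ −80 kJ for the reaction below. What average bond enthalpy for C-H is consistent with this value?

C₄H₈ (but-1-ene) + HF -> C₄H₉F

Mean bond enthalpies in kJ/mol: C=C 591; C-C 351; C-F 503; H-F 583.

D(C-H) ≈ 400 kJ/mol

Let D be the C-H bond energy.
Σ(broken) = 2×351 + 8×D + 1×591 + 1×583 = 1876 + 8D
Σ(formed) = 3×351 + 1×503 + 9×D = 1556 + 9D
ΔH = Σ(broken) − Σ(formed) = (1876 + 8D) − (1556 + 9D) = +320 − D
Setting this equal to −80 kJ gives D = 400 kJ/mol.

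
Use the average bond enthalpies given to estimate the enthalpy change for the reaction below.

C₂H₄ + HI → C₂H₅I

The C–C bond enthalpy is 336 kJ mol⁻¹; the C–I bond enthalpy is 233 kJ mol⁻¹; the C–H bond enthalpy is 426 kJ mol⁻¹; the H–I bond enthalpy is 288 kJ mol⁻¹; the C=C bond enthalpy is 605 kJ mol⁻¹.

Bonds broken (reactants):
  C–H: 4 × 426 = 1704
  C=C: 1 × 605 = 605
  H–I: 1 × 288 = 288
  Σ(broken) = 2597 kJ
Bonds formed (products):
  C–C: 1 × 336 = 336
  C–H: 5 × 426 = 2130
  C–I: 1 × 233 = 233
  Σ(formed) = 2699 kJ
ΔH = Σ(broken) − Σ(formed) = 2597 − 2699 = −102 kJ

ΔH ≈ −102 kJ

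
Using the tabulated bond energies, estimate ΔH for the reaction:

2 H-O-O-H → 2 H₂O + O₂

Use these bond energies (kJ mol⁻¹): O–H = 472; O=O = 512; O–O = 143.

ΔH ≈ −226 kJ

Bonds broken (reactants):
  O–H: 4 × 472 = 1888
  O–O: 2 × 143 = 286
  Σ(broken) = 2174 kJ
Bonds formed (products):
  O–H: 4 × 472 = 1888
  O=O: 1 × 512 = 512
  Σ(formed) = 2400 kJ
ΔH = Σ(broken) − Σ(formed) = 2174 − 2400 = −226 kJ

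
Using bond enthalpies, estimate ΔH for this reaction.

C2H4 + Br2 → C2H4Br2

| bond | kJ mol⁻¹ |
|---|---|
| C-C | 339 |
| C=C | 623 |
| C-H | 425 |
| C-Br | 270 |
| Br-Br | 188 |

ΔH ≈ −68 kJ

Bonds broken (reactants):
  Br-Br: 1 × 188 = 188
  C-H: 4 × 425 = 1700
  C=C: 1 × 623 = 623
  Σ(broken) = 2511 kJ
Bonds formed (products):
  C-Br: 2 × 270 = 540
  C-C: 1 × 339 = 339
  C-H: 4 × 425 = 1700
  Σ(formed) = 2579 kJ
ΔH = Σ(broken) − Σ(formed) = 2511 − 2579 = −68 kJ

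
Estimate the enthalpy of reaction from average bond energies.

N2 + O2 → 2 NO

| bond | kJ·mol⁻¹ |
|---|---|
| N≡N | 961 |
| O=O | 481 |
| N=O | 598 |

ΔH ≈ +246 kJ

Bonds broken (reactants):
  N≡N: 1 × 961 = 961
  O=O: 1 × 481 = 481
  Σ(broken) = 1442 kJ
Bonds formed (products):
  N=O: 2 × 598 = 1196
  Σ(formed) = 1196 kJ
ΔH = Σ(broken) − Σ(formed) = 1442 − 1196 = +246 kJ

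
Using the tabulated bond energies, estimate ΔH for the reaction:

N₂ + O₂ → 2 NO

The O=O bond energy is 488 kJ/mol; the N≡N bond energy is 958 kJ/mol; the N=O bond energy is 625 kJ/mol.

Bonds broken (reactants):
  N≡N: 1 × 958 = 958
  O=O: 1 × 488 = 488
  Σ(broken) = 1446 kJ
Bonds formed (products):
  N=O: 2 × 625 = 1250
  Σ(formed) = 1250 kJ
ΔH = Σ(broken) − Σ(formed) = 1446 − 1250 = +196 kJ

ΔH ≈ +196 kJ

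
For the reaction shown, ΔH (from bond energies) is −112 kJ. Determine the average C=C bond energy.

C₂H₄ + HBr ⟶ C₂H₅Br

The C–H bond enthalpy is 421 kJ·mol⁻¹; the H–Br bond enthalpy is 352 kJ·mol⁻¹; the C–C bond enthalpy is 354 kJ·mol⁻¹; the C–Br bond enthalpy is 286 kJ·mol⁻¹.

Let D be the C=C bond energy.
Σ(broken) = 4×421 + 1×D + 1×352 = 2036 + D
Σ(formed) = 1×286 + 1×354 + 5×421 = 2745
ΔH = Σ(broken) − Σ(formed) = (2036 + D) − (2745) = −709 + D
Setting this equal to −112 kJ gives D = 597 kJ/mol.

D(C=C) ≈ 597 kJ/mol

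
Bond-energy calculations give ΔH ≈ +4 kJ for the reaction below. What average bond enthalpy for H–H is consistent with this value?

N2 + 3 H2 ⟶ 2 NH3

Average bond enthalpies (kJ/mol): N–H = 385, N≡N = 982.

Let D be the H–H bond energy.
Σ(broken) = 3×D + 1×982 = 982 + 3D
Σ(formed) = 6×385 = 2310
ΔH = Σ(broken) − Σ(formed) = (982 + 3D) − (2310) = −1328 + 3D
Setting this equal to +4 kJ gives 3D = 1332, so D = 444 kJ/mol.

D(H–H) ≈ 444 kJ/mol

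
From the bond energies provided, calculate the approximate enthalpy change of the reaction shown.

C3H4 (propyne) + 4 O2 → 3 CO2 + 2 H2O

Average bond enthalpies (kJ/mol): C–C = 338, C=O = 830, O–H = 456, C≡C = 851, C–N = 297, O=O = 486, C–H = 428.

Bonds broken (reactants):
  C≡C: 1 × 851 = 851
  C–C: 1 × 338 = 338
  C–H: 4 × 428 = 1712
  O=O: 4 × 486 = 1944
  Σ(broken) = 4845 kJ
Bonds formed (products):
  C=O: 6 × 830 = 4980
  O–H: 4 × 456 = 1824
  Σ(formed) = 6804 kJ
ΔH = Σ(broken) − Σ(formed) = 4845 − 6804 = −1959 kJ

ΔH ≈ −1959 kJ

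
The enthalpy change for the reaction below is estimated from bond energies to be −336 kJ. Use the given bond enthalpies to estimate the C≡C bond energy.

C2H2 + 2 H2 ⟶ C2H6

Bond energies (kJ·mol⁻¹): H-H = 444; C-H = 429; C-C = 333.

D(C≡C) ≈ 825 kJ/mol

Let D be the C≡C bond energy.
Σ(broken) = 1×D + 2×429 + 2×444 = 1746 + D
Σ(formed) = 1×333 + 6×429 = 2907
ΔH = Σ(broken) − Σ(formed) = (1746 + D) − (2907) = −1161 + D
Setting this equal to −336 kJ gives D = 825 kJ/mol.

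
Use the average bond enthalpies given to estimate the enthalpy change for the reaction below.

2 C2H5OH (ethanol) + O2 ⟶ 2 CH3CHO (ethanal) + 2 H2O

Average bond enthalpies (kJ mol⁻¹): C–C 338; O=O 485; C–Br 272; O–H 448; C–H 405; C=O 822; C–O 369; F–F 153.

ΔH ≈ −507 kJ

Bonds broken (reactants):
  C–C: 2 × 338 = 676
  C–H: 10 × 405 = 4050
  C–O: 2 × 369 = 738
  O–H: 2 × 448 = 896
  O=O: 1 × 485 = 485
  Σ(broken) = 6845 kJ
Bonds formed (products):
  C–C: 2 × 338 = 676
  C–H: 8 × 405 = 3240
  C=O: 2 × 822 = 1644
  O–H: 4 × 448 = 1792
  Σ(formed) = 7352 kJ
ΔH = Σ(broken) − Σ(formed) = 6845 − 7352 = −507 kJ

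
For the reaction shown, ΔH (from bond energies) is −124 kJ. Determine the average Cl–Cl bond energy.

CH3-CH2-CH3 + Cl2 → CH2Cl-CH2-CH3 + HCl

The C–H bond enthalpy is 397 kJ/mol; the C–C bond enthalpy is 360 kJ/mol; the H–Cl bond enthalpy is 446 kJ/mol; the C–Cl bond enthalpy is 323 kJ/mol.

D(Cl–Cl) ≈ 248 kJ/mol

Let D be the Cl–Cl bond energy.
Σ(broken) = 2×360 + 8×397 + 1×D = 3896 + D
Σ(formed) = 2×360 + 1×323 + 7×397 + 1×446 = 4268
ΔH = Σ(broken) − Σ(formed) = (3896 + D) − (4268) = −372 + D
Setting this equal to −124 kJ gives D = 248 kJ/mol.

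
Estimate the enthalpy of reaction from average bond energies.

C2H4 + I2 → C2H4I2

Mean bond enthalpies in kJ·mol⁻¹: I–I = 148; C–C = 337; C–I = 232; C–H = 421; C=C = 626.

Bonds broken (reactants):
  C–H: 4 × 421 = 1684
  C=C: 1 × 626 = 626
  I–I: 1 × 148 = 148
  Σ(broken) = 2458 kJ
Bonds formed (products):
  C–C: 1 × 337 = 337
  C–H: 4 × 421 = 1684
  C–I: 2 × 232 = 464
  Σ(formed) = 2485 kJ
ΔH = Σ(broken) − Σ(formed) = 2458 − 2485 = −27 kJ

ΔH ≈ −27 kJ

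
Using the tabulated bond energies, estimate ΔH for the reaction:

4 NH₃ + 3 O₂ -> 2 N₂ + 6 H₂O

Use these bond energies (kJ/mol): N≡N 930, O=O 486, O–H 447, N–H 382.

Bonds broken (reactants):
  N–H: 12 × 382 = 4584
  O=O: 3 × 486 = 1458
  Σ(broken) = 6042 kJ
Bonds formed (products):
  N≡N: 2 × 930 = 1860
  O–H: 12 × 447 = 5364
  Σ(formed) = 7224 kJ
ΔH = Σ(broken) − Σ(formed) = 6042 − 7224 = −1182 kJ

ΔH ≈ −1182 kJ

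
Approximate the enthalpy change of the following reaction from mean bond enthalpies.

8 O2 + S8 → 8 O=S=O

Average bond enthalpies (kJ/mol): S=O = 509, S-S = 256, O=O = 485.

Bonds broken (reactants):
  O=O: 8 × 485 = 3880
  S-S: 8 × 256 = 2048
  Σ(broken) = 5928 kJ
Bonds formed (products):
  S=O: 16 × 509 = 8144
  Σ(formed) = 8144 kJ
ΔH = Σ(broken) − Σ(formed) = 5928 − 8144 = −2216 kJ

ΔH ≈ −2216 kJ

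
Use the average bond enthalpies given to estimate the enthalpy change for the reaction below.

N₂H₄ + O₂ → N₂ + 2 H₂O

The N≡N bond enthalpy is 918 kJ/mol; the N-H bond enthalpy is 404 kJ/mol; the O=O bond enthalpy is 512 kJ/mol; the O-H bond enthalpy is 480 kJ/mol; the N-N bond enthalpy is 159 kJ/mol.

Bonds broken (reactants):
  N-H: 4 × 404 = 1616
  N-N: 1 × 159 = 159
  O=O: 1 × 512 = 512
  Σ(broken) = 2287 kJ
Bonds formed (products):
  N≡N: 1 × 918 = 918
  O-H: 4 × 480 = 1920
  Σ(formed) = 2838 kJ
ΔH = Σ(broken) − Σ(formed) = 2287 − 2838 = −551 kJ

ΔH ≈ −551 kJ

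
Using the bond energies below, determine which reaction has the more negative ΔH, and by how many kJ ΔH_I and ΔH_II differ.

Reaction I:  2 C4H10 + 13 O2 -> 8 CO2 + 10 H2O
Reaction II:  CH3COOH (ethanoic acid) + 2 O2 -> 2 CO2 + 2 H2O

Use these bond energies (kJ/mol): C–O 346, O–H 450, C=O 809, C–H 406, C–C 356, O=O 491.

Reaction I, by 4430 kJ

Reaction I:
  Bonds broken (reactants):
    C–C: 6 × 356 = 2136
    C–H: 20 × 406 = 8120
    O=O: 13 × 491 = 6383
    Σ(broken) = 16639 kJ
  Bonds formed (products):
    C=O: 16 × 809 = 12944
    O–H: 20 × 450 = 9000
    Σ(formed) = 21944 kJ
  ΔH_I = 16639 − 21944 = −5305 kJ
Reaction II:
  Bonds broken (reactants):
    C–C: 1 × 356 = 356
    C–H: 3 × 406 = 1218
    C–O: 1 × 346 = 346
    C=O: 1 × 809 = 809
    O–H: 1 × 450 = 450
    O=O: 2 × 491 = 982
    Σ(broken) = 4161 kJ
  Bonds formed (products):
    C=O: 4 × 809 = 3236
    O–H: 4 × 450 = 1800
    Σ(formed) = 5036 kJ
  ΔH_II = 4161 − 5036 = −875 kJ
ΔH_I − ΔH_II = −4430 kJ, so reaction I has the more negative ΔH; |ΔH_I − ΔH_II| = 4430 kJ.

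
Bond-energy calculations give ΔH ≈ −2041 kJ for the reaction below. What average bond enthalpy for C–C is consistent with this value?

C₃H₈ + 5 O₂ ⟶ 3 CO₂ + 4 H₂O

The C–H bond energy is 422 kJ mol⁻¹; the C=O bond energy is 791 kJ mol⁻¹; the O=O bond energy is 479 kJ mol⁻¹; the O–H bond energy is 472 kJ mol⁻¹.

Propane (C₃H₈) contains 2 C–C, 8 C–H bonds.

Let D be the C–C bond energy.
Σ(broken) = 2×D + 8×422 + 5×479 = 5771 + 2D
Σ(formed) = 6×791 + 8×472 = 8522
ΔH = Σ(broken) − Σ(formed) = (5771 + 2D) − (8522) = −2751 + 2D
Setting this equal to −2041 kJ gives 2D = 710, so D = 355 kJ/mol.

D(C–C) ≈ 355 kJ/mol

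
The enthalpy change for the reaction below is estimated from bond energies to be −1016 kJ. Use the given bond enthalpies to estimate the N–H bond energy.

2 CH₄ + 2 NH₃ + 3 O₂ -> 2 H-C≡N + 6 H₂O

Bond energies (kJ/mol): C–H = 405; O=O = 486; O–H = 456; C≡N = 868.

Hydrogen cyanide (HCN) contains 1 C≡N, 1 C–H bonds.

Let D be the N–H bond energy.
Σ(broken) = 8×405 + 6×D + 3×486 = 4698 + 6D
Σ(formed) = 2×868 + 2×405 + 12×456 = 8018
ΔH = Σ(broken) − Σ(formed) = (4698 + 6D) − (8018) = −3320 + 6D
Setting this equal to −1016 kJ gives 6D = 2304, so D = 384 kJ/mol.

D(N–H) ≈ 384 kJ/mol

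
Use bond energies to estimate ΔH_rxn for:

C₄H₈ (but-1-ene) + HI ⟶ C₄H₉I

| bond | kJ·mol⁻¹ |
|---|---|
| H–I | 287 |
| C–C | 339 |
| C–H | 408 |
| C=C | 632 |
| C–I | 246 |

ΔH ≈ −74 kJ

Bonds broken (reactants):
  C–C: 2 × 339 = 678
  C–H: 8 × 408 = 3264
  C=C: 1 × 632 = 632
  H–I: 1 × 287 = 287
  Σ(broken) = 4861 kJ
Bonds formed (products):
  C–C: 3 × 339 = 1017
  C–H: 9 × 408 = 3672
  C–I: 1 × 246 = 246
  Σ(formed) = 4935 kJ
ΔH = Σ(broken) − Σ(formed) = 4861 − 4935 = −74 kJ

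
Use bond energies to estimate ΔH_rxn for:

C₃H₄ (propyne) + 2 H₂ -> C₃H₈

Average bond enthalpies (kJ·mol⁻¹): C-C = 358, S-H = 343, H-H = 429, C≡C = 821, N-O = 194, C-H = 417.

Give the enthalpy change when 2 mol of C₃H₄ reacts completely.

ΔH = −694 kJ

Bonds broken (reactants):
  C≡C: 1 × 821 = 821
  C-C: 1 × 358 = 358
  C-H: 4 × 417 = 1668
  H-H: 2 × 429 = 858
  Σ(broken) = 3705 kJ
Bonds formed (products):
  C-C: 2 × 358 = 716
  C-H: 8 × 417 = 3336
  Σ(formed) = 4052 kJ
ΔH = Σ(broken) − Σ(formed) = 3705 − 4052 = −347 kJ
For 2× the reaction as written: 2 × (−347) = −694 kJ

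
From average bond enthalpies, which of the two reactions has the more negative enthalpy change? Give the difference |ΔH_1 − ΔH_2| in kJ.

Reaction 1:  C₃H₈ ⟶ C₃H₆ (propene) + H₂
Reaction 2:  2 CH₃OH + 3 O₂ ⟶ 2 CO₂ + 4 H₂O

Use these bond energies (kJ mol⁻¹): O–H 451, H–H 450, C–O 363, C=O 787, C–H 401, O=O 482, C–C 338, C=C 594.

Reaction 2, by 1372 kJ

Reaction 1:
  Bonds broken (reactants):
    C–C: 2 × 338 = 676
    C–H: 8 × 401 = 3208
    Σ(broken) = 3884 kJ
  Bonds formed (products):
    C–C: 1 × 338 = 338
    C–H: 6 × 401 = 2406
    C=C: 1 × 594 = 594
    H–H: 1 × 450 = 450
    Σ(formed) = 3788 kJ
  ΔH_1 = 3884 − 3788 = +96 kJ
Reaction 2:
  Bonds broken (reactants):
    C–H: 6 × 401 = 2406
    C–O: 2 × 363 = 726
    O–H: 2 × 451 = 902
    O=O: 3 × 482 = 1446
    Σ(broken) = 5480 kJ
  Bonds formed (products):
    C=O: 4 × 787 = 3148
    O–H: 8 × 451 = 3608
    Σ(formed) = 6756 kJ
  ΔH_2 = 5480 − 6756 = −1276 kJ
ΔH_1 − ΔH_2 = +1372 kJ, so reaction 2 has the more negative ΔH; |ΔH_1 − ΔH_2| = 1372 kJ.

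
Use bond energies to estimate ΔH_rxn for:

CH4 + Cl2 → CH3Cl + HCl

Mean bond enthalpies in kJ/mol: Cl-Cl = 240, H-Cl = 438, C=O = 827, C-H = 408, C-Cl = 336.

Bonds broken (reactants):
  C-H: 4 × 408 = 1632
  Cl-Cl: 1 × 240 = 240
  Σ(broken) = 1872 kJ
Bonds formed (products):
  C-Cl: 1 × 336 = 336
  C-H: 3 × 408 = 1224
  H-Cl: 1 × 438 = 438
  Σ(formed) = 1998 kJ
ΔH = Σ(broken) − Σ(formed) = 1872 − 1998 = −126 kJ

ΔH ≈ −126 kJ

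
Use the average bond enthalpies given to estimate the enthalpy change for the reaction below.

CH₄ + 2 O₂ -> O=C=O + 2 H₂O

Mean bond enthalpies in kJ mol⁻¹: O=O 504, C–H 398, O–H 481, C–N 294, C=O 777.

ΔH ≈ −878 kJ

Bonds broken (reactants):
  C–H: 4 × 398 = 1592
  O=O: 2 × 504 = 1008
  Σ(broken) = 2600 kJ
Bonds formed (products):
  C=O: 2 × 777 = 1554
  O–H: 4 × 481 = 1924
  Σ(formed) = 3478 kJ
ΔH = Σ(broken) − Σ(formed) = 2600 − 3478 = −878 kJ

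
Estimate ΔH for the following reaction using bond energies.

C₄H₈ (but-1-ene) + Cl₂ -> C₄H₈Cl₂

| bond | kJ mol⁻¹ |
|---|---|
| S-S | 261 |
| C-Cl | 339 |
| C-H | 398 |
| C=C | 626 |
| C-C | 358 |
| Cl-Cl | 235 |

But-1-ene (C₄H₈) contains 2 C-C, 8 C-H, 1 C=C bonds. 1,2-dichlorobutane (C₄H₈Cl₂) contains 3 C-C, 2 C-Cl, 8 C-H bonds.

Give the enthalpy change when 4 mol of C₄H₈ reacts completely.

Bonds broken (reactants):
  C-C: 2 × 358 = 716
  C-H: 8 × 398 = 3184
  C=C: 1 × 626 = 626
  Cl-Cl: 1 × 235 = 235
  Σ(broken) = 4761 kJ
Bonds formed (products):
  C-C: 3 × 358 = 1074
  C-Cl: 2 × 339 = 678
  C-H: 8 × 398 = 3184
  Σ(formed) = 4936 kJ
ΔH = Σ(broken) − Σ(formed) = 4761 − 4936 = −175 kJ
For 4× the reaction as written: 4 × (−175) = −700 kJ

ΔH = −700 kJ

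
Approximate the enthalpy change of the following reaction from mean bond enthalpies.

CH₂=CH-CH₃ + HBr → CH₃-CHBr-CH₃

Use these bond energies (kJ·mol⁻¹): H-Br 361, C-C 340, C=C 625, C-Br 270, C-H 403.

ΔH ≈ −27 kJ

Bonds broken (reactants):
  C-C: 1 × 340 = 340
  C-H: 6 × 403 = 2418
  C=C: 1 × 625 = 625
  H-Br: 1 × 361 = 361
  Σ(broken) = 3744 kJ
Bonds formed (products):
  C-Br: 1 × 270 = 270
  C-C: 2 × 340 = 680
  C-H: 7 × 403 = 2821
  Σ(formed) = 3771 kJ
ΔH = Σ(broken) − Σ(formed) = 3744 − 3771 = −27 kJ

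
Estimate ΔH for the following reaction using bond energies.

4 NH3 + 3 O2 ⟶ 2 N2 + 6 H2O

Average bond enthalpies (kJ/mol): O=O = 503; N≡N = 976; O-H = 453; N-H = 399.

Bonds broken (reactants):
  N-H: 12 × 399 = 4788
  O=O: 3 × 503 = 1509
  Σ(broken) = 6297 kJ
Bonds formed (products):
  N≡N: 2 × 976 = 1952
  O-H: 12 × 453 = 5436
  Σ(formed) = 7388 kJ
ΔH = Σ(broken) − Σ(formed) = 6297 − 7388 = −1091 kJ

ΔH ≈ −1091 kJ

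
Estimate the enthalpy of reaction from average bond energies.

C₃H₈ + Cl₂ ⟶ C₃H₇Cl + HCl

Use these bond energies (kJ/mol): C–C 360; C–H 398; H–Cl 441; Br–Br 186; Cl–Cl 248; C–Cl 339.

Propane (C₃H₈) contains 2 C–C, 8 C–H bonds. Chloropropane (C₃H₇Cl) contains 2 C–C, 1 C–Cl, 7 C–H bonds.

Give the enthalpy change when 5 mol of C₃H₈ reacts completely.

Bonds broken (reactants):
  C–C: 2 × 360 = 720
  C–H: 8 × 398 = 3184
  Cl–Cl: 1 × 248 = 248
  Σ(broken) = 4152 kJ
Bonds formed (products):
  C–C: 2 × 360 = 720
  C–Cl: 1 × 339 = 339
  C–H: 7 × 398 = 2786
  H–Cl: 1 × 441 = 441
  Σ(formed) = 4286 kJ
ΔH = Σ(broken) − Σ(formed) = 4152 − 4286 = −134 kJ
For 5× the reaction as written: 5 × (−134) = −670 kJ

ΔH = −670 kJ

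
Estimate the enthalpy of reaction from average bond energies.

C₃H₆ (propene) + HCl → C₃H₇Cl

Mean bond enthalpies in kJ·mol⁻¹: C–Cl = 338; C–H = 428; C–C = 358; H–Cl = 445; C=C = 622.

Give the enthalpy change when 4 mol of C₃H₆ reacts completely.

Bonds broken (reactants):
  C–C: 1 × 358 = 358
  C–H: 6 × 428 = 2568
  C=C: 1 × 622 = 622
  H–Cl: 1 × 445 = 445
  Σ(broken) = 3993 kJ
Bonds formed (products):
  C–C: 2 × 358 = 716
  C–Cl: 1 × 338 = 338
  C–H: 7 × 428 = 2996
  Σ(formed) = 4050 kJ
ΔH = Σ(broken) − Σ(formed) = 3993 − 4050 = −57 kJ
For 4× the reaction as written: 4 × (−57) = −228 kJ

ΔH = −228 kJ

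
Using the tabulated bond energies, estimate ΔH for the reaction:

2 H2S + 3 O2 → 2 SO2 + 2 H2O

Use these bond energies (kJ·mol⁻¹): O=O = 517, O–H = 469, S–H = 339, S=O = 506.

Bonds broken (reactants):
  O=O: 3 × 517 = 1551
  S–H: 4 × 339 = 1356
  Σ(broken) = 2907 kJ
Bonds formed (products):
  O–H: 4 × 469 = 1876
  S=O: 4 × 506 = 2024
  Σ(formed) = 3900 kJ
ΔH = Σ(broken) − Σ(formed) = 2907 − 3900 = −993 kJ

ΔH ≈ −993 kJ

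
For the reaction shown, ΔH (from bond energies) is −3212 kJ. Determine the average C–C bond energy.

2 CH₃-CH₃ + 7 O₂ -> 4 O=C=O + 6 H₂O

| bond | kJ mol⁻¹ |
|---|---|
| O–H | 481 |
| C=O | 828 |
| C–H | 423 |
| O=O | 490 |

Let D be the C–C bond energy.
Σ(broken) = 2×D + 12×423 + 7×490 = 8506 + 2D
Σ(formed) = 8×828 + 12×481 = 12396
ΔH = Σ(broken) − Σ(formed) = (8506 + 2D) − (12396) = −3890 + 2D
Setting this equal to −3212 kJ gives 2D = 678, so D = 339 kJ/mol.

D(C–C) ≈ 339 kJ/mol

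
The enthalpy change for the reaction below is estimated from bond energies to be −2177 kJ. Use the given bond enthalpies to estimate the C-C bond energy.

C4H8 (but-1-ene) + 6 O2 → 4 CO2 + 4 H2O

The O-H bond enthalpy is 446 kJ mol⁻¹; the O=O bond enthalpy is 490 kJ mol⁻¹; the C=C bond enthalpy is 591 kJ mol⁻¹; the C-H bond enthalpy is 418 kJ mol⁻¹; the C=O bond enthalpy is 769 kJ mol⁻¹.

Let D be the C-C bond energy.
Σ(broken) = 2×D + 8×418 + 1×591 + 6×490 = 6875 + 2D
Σ(formed) = 8×769 + 8×446 = 9720
ΔH = Σ(broken) − Σ(formed) = (6875 + 2D) − (9720) = −2845 + 2D
Setting this equal to −2177 kJ gives 2D = 668, so D = 334 kJ/mol.

D(C-C) ≈ 334 kJ/mol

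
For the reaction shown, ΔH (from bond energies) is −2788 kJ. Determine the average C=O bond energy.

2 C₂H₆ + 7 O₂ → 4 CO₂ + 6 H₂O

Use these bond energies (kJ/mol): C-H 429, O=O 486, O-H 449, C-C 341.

Let D be the C=O bond energy.
Σ(broken) = 2×341 + 12×429 + 7×486 = 9232
Σ(formed) = 8×D + 12×449 = 5388 + 8D
ΔH = Σ(broken) − Σ(formed) = (9232) − (5388 + 8D) = +3844 − 8D
Setting this equal to −2788 kJ gives 8D = 6632, so D = 829 kJ/mol.

D(C=O) ≈ 829 kJ/mol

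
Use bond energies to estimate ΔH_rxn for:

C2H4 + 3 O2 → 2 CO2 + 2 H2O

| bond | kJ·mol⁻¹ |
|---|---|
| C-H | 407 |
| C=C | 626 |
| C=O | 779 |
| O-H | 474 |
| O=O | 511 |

Bonds broken (reactants):
  C-H: 4 × 407 = 1628
  C=C: 1 × 626 = 626
  O=O: 3 × 511 = 1533
  Σ(broken) = 3787 kJ
Bonds formed (products):
  C=O: 4 × 779 = 3116
  O-H: 4 × 474 = 1896
  Σ(formed) = 5012 kJ
ΔH = Σ(broken) − Σ(formed) = 3787 − 5012 = −1225 kJ

ΔH ≈ −1225 kJ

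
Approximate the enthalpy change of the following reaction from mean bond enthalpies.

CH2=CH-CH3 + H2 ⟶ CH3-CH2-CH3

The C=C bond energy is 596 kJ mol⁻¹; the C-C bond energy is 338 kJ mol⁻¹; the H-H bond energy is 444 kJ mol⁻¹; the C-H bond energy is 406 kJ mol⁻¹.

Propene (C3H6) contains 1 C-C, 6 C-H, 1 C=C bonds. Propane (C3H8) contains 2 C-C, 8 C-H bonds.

Bonds broken (reactants):
  C-C: 1 × 338 = 338
  C-H: 6 × 406 = 2436
  C=C: 1 × 596 = 596
  H-H: 1 × 444 = 444
  Σ(broken) = 3814 kJ
Bonds formed (products):
  C-C: 2 × 338 = 676
  C-H: 8 × 406 = 3248
  Σ(formed) = 3924 kJ
ΔH = Σ(broken) − Σ(formed) = 3814 − 3924 = −110 kJ

ΔH ≈ −110 kJ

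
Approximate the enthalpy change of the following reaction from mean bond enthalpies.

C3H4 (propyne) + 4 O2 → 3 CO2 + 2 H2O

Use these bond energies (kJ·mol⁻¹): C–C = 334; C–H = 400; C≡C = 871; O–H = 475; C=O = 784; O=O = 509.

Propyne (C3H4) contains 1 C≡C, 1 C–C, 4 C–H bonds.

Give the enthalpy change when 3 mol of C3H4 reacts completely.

Bonds broken (reactants):
  C≡C: 1 × 871 = 871
  C–C: 1 × 334 = 334
  C–H: 4 × 400 = 1600
  O=O: 4 × 509 = 2036
  Σ(broken) = 4841 kJ
Bonds formed (products):
  C=O: 6 × 784 = 4704
  O–H: 4 × 475 = 1900
  Σ(formed) = 6604 kJ
ΔH = Σ(broken) − Σ(formed) = 4841 − 6604 = −1763 kJ
For 3× the reaction as written: 3 × (−1763) = −5289 kJ

ΔH = −5289 kJ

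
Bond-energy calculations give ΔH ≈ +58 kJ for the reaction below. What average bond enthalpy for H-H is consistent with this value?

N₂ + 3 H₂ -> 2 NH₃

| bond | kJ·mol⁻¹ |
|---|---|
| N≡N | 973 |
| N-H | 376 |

D(H-H) ≈ 447 kJ/mol

Let D be the H-H bond energy.
Σ(broken) = 3×D + 1×973 = 973 + 3D
Σ(formed) = 6×376 = 2256
ΔH = Σ(broken) − Σ(formed) = (973 + 3D) − (2256) = −1283 + 3D
Setting this equal to +58 kJ gives 3D = 1341, so D = 447 kJ/mol.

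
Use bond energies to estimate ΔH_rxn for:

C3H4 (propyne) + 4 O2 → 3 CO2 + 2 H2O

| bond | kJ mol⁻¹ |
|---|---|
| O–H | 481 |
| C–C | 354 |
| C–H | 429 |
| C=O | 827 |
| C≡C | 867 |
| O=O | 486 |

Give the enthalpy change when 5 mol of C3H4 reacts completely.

Bonds broken (reactants):
  C≡C: 1 × 867 = 867
  C–C: 1 × 354 = 354
  C–H: 4 × 429 = 1716
  O=O: 4 × 486 = 1944
  Σ(broken) = 4881 kJ
Bonds formed (products):
  C=O: 6 × 827 = 4962
  O–H: 4 × 481 = 1924
  Σ(formed) = 6886 kJ
ΔH = Σ(broken) − Σ(formed) = 4881 − 6886 = −2005 kJ
For 5× the reaction as written: 5 × (−2005) = −10025 kJ

ΔH = −10025 kJ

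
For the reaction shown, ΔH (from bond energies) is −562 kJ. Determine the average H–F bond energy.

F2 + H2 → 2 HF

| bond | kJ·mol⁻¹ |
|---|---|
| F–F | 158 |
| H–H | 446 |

D(H–F) ≈ 583 kJ/mol

Let D be the H–F bond energy.
Σ(broken) = 1×158 + 1×446 = 604
Σ(formed) = 2×D = 2D
ΔH = Σ(broken) − Σ(formed) = (604) − (2D) = +604 − 2D
Setting this equal to −562 kJ gives 2D = 1166, so D = 583 kJ/mol.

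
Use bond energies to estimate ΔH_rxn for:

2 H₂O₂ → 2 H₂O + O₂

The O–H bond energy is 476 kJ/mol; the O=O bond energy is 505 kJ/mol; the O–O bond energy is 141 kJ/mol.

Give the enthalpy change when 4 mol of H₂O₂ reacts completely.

Bonds broken (reactants):
  O–H: 4 × 476 = 1904
  O–O: 2 × 141 = 282
  Σ(broken) = 2186 kJ
Bonds formed (products):
  O–H: 4 × 476 = 1904
  O=O: 1 × 505 = 505
  Σ(formed) = 2409 kJ
ΔH = Σ(broken) − Σ(formed) = 2186 − 2409 = −223 kJ
For 2× the reaction as written: 2 × (−223) = −446 kJ

ΔH = −446 kJ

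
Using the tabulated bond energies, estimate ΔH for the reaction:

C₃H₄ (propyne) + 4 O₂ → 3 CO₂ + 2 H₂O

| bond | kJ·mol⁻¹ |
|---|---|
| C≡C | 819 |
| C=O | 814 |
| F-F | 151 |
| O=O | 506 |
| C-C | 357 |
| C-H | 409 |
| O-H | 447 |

Bonds broken (reactants):
  C≡C: 1 × 819 = 819
  C-C: 1 × 357 = 357
  C-H: 4 × 409 = 1636
  O=O: 4 × 506 = 2024
  Σ(broken) = 4836 kJ
Bonds formed (products):
  C=O: 6 × 814 = 4884
  O-H: 4 × 447 = 1788
  Σ(formed) = 6672 kJ
ΔH = Σ(broken) − Σ(formed) = 4836 − 6672 = −1836 kJ

ΔH ≈ −1836 kJ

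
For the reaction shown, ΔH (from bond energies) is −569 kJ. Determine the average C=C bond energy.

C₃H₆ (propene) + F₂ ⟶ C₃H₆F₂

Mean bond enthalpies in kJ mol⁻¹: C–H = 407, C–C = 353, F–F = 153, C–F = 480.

Let D be the C=C bond energy.
Σ(broken) = 1×353 + 6×407 + 1×D + 1×153 = 2948 + D
Σ(formed) = 2×353 + 2×480 + 6×407 = 4108
ΔH = Σ(broken) − Σ(formed) = (2948 + D) − (4108) = −1160 + D
Setting this equal to −569 kJ gives D = 591 kJ/mol.

D(C=C) ≈ 591 kJ/mol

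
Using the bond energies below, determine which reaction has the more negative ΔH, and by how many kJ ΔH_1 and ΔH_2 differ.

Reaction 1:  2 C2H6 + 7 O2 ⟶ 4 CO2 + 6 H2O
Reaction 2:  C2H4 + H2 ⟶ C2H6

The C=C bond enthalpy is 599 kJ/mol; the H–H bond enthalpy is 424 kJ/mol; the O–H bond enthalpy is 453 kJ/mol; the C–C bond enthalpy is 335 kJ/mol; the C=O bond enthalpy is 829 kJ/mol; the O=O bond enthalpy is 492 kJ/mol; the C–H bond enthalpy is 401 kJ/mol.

Reaction 1:
  Bonds broken (reactants):
    C–C: 2 × 335 = 670
    C–H: 12 × 401 = 4812
    O=O: 7 × 492 = 3444
    Σ(broken) = 8926 kJ
  Bonds formed (products):
    C=O: 8 × 829 = 6632
    O–H: 12 × 453 = 5436
    Σ(formed) = 12068 kJ
  ΔH_1 = 8926 − 12068 = −3142 kJ
Reaction 2:
  Bonds broken (reactants):
    C–H: 4 × 401 = 1604
    C=C: 1 × 599 = 599
    H–H: 1 × 424 = 424
    Σ(broken) = 2627 kJ
  Bonds formed (products):
    C–C: 1 × 335 = 335
    C–H: 6 × 401 = 2406
    Σ(formed) = 2741 kJ
  ΔH_2 = 2627 − 2741 = −114 kJ
ΔH_1 − ΔH_2 = −3028 kJ, so reaction 1 has the more negative ΔH; |ΔH_1 − ΔH_2| = 3028 kJ.

Reaction 1, by 3028 kJ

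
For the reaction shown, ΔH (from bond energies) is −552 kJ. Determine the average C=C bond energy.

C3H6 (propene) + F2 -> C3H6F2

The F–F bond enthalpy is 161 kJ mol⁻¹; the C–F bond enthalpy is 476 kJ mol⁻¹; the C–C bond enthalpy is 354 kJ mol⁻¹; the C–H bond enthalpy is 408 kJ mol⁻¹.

D(C=C) ≈ 593 kJ/mol

Let D be the C=C bond energy.
Σ(broken) = 1×354 + 6×408 + 1×D + 1×161 = 2963 + D
Σ(formed) = 2×354 + 2×476 + 6×408 = 4108
ΔH = Σ(broken) − Σ(formed) = (2963 + D) − (4108) = −1145 + D
Setting this equal to −552 kJ gives D = 593 kJ/mol.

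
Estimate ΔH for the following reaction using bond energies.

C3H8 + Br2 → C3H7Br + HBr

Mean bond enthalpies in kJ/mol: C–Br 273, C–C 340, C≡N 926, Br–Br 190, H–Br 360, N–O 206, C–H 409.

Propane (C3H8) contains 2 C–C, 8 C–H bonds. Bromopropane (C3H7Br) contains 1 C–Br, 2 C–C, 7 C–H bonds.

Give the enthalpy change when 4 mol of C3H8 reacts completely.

ΔH = −136 kJ

Bonds broken (reactants):
  Br–Br: 1 × 190 = 190
  C–C: 2 × 340 = 680
  C–H: 8 × 409 = 3272
  Σ(broken) = 4142 kJ
Bonds formed (products):
  C–Br: 1 × 273 = 273
  C–C: 2 × 340 = 680
  C–H: 7 × 409 = 2863
  H–Br: 1 × 360 = 360
  Σ(formed) = 4176 kJ
ΔH = Σ(broken) − Σ(formed) = 4142 − 4176 = −34 kJ
For 4× the reaction as written: 4 × (−34) = −136 kJ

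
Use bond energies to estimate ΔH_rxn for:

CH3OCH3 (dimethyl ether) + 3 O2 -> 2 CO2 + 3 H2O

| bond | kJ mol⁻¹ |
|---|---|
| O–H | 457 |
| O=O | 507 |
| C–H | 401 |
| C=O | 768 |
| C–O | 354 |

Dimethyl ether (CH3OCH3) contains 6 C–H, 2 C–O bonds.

Bonds broken (reactants):
  C–H: 6 × 401 = 2406
  C–O: 2 × 354 = 708
  O=O: 3 × 507 = 1521
  Σ(broken) = 4635 kJ
Bonds formed (products):
  C=O: 4 × 768 = 3072
  O–H: 6 × 457 = 2742
  Σ(formed) = 5814 kJ
ΔH = Σ(broken) − Σ(formed) = 4635 − 5814 = −1179 kJ

ΔH ≈ −1179 kJ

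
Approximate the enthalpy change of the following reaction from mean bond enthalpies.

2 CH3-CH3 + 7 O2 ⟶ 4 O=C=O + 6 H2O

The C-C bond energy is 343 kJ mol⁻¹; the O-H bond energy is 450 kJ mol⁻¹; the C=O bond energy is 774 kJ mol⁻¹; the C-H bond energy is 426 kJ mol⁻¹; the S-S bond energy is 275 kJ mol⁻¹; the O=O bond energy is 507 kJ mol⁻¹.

Bonds broken (reactants):
  C-C: 2 × 343 = 686
  C-H: 12 × 426 = 5112
  O=O: 7 × 507 = 3549
  Σ(broken) = 9347 kJ
Bonds formed (products):
  C=O: 8 × 774 = 6192
  O-H: 12 × 450 = 5400
  Σ(formed) = 11592 kJ
ΔH = Σ(broken) − Σ(formed) = 9347 − 11592 = −2245 kJ

ΔH ≈ −2245 kJ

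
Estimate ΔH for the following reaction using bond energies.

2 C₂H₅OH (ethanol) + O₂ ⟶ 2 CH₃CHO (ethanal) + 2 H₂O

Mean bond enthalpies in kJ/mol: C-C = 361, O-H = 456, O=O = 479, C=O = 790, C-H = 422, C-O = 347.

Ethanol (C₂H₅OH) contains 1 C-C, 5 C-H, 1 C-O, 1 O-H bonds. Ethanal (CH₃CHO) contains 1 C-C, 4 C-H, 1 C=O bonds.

ΔH ≈ −475 kJ

Bonds broken (reactants):
  C-C: 2 × 361 = 722
  C-H: 10 × 422 = 4220
  C-O: 2 × 347 = 694
  O-H: 2 × 456 = 912
  O=O: 1 × 479 = 479
  Σ(broken) = 7027 kJ
Bonds formed (products):
  C-C: 2 × 361 = 722
  C-H: 8 × 422 = 3376
  C=O: 2 × 790 = 1580
  O-H: 4 × 456 = 1824
  Σ(formed) = 7502 kJ
ΔH = Σ(broken) − Σ(formed) = 7027 − 7502 = −475 kJ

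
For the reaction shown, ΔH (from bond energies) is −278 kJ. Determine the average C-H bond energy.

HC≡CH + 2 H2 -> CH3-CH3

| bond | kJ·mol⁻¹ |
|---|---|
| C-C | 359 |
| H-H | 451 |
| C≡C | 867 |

Let D be the C-H bond energy.
Σ(broken) = 1×867 + 2×D + 2×451 = 1769 + 2D
Σ(formed) = 1×359 + 6×D = 359 + 6D
ΔH = Σ(broken) − Σ(formed) = (1769 + 2D) − (359 + 6D) = +1410 − 4D
Setting this equal to −278 kJ gives 4D = 1688, so D = 422 kJ/mol.

D(C-H) ≈ 422 kJ/mol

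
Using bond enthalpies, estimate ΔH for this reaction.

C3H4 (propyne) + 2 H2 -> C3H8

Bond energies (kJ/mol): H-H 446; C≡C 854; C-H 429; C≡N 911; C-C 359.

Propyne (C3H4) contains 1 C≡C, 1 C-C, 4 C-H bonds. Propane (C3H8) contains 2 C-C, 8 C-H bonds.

Bonds broken (reactants):
  C≡C: 1 × 854 = 854
  C-C: 1 × 359 = 359
  C-H: 4 × 429 = 1716
  H-H: 2 × 446 = 892
  Σ(broken) = 3821 kJ
Bonds formed (products):
  C-C: 2 × 359 = 718
  C-H: 8 × 429 = 3432
  Σ(formed) = 4150 kJ
ΔH = Σ(broken) − Σ(formed) = 3821 − 4150 = −329 kJ

ΔH ≈ −329 kJ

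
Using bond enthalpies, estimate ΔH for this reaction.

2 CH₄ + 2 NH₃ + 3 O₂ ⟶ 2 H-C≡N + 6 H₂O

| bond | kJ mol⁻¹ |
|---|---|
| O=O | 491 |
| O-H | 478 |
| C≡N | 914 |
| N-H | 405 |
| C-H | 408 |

Bonds broken (reactants):
  C-H: 8 × 408 = 3264
  N-H: 6 × 405 = 2430
  O=O: 3 × 491 = 1473
  Σ(broken) = 7167 kJ
Bonds formed (products):
  C≡N: 2 × 914 = 1828
  C-H: 2 × 408 = 816
  O-H: 12 × 478 = 5736
  Σ(formed) = 8380 kJ
ΔH = Σ(broken) − Σ(formed) = 7167 − 8380 = −1213 kJ

ΔH ≈ −1213 kJ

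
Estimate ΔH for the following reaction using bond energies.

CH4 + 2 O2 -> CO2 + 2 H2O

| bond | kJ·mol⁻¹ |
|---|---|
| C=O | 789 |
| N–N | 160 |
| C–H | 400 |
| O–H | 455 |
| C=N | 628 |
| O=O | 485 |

ΔH ≈ −828 kJ

Bonds broken (reactants):
  C–H: 4 × 400 = 1600
  O=O: 2 × 485 = 970
  Σ(broken) = 2570 kJ
Bonds formed (products):
  C=O: 2 × 789 = 1578
  O–H: 4 × 455 = 1820
  Σ(formed) = 3398 kJ
ΔH = Σ(broken) − Σ(formed) = 2570 − 3398 = −828 kJ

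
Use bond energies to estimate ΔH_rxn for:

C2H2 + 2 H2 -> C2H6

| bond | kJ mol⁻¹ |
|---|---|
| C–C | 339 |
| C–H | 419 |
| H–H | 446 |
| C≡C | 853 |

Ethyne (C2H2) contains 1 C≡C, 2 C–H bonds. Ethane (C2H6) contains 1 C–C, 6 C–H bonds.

Bonds broken (reactants):
  C≡C: 1 × 853 = 853
  C–H: 2 × 419 = 838
  H–H: 2 × 446 = 892
  Σ(broken) = 2583 kJ
Bonds formed (products):
  C–C: 1 × 339 = 339
  C–H: 6 × 419 = 2514
  Σ(formed) = 2853 kJ
ΔH = Σ(broken) − Σ(formed) = 2583 − 2853 = −270 kJ

ΔH ≈ −270 kJ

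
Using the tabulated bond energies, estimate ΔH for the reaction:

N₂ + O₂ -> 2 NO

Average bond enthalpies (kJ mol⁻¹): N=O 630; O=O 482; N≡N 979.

Bonds broken (reactants):
  N≡N: 1 × 979 = 979
  O=O: 1 × 482 = 482
  Σ(broken) = 1461 kJ
Bonds formed (products):
  N=O: 2 × 630 = 1260
  Σ(formed) = 1260 kJ
ΔH = Σ(broken) − Σ(formed) = 1461 − 1260 = +201 kJ

ΔH ≈ +201 kJ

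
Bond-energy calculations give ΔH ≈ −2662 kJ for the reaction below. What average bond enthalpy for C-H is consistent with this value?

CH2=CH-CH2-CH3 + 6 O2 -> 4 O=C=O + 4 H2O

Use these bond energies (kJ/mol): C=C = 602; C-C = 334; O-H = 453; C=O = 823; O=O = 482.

D(C-H) ≈ 423 kJ/mol

Let D be the C-H bond energy.
Σ(broken) = 2×334 + 8×D + 1×602 + 6×482 = 4162 + 8D
Σ(formed) = 8×823 + 8×453 = 10208
ΔH = Σ(broken) − Σ(formed) = (4162 + 8D) − (10208) = −6046 + 8D
Setting this equal to −2662 kJ gives 8D = 3384, so D = 423 kJ/mol.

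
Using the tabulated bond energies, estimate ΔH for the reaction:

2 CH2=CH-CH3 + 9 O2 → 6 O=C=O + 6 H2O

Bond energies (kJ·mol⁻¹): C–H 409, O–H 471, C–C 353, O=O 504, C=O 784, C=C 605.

ΔH ≈ −3700 kJ

Bonds broken (reactants):
  C–C: 2 × 353 = 706
  C–H: 12 × 409 = 4908
  C=C: 2 × 605 = 1210
  O=O: 9 × 504 = 4536
  Σ(broken) = 11360 kJ
Bonds formed (products):
  C=O: 12 × 784 = 9408
  O–H: 12 × 471 = 5652
  Σ(formed) = 15060 kJ
ΔH = Σ(broken) − Σ(formed) = 11360 − 15060 = −3700 kJ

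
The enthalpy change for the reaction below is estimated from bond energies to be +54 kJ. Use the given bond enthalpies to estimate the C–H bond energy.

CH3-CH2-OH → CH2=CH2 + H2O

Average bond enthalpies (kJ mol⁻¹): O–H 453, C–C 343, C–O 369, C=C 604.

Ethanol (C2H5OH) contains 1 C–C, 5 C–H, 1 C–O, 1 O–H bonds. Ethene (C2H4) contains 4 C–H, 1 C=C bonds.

D(C–H) ≈ 399 kJ/mol

Let D be the C–H bond energy.
Σ(broken) = 1×343 + 5×D + 1×369 + 1×453 = 1165 + 5D
Σ(formed) = 4×D + 1×604 + 2×453 = 1510 + 4D
ΔH = Σ(broken) − Σ(formed) = (1165 + 5D) − (1510 + 4D) = −345 + D
Setting this equal to +54 kJ gives D = 399 kJ/mol.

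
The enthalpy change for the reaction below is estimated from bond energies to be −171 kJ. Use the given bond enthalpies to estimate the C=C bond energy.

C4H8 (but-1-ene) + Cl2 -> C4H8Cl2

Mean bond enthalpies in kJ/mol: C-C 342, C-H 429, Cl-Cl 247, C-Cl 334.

D(C=C) ≈ 592 kJ/mol

Let D be the C=C bond energy.
Σ(broken) = 2×342 + 8×429 + 1×D + 1×247 = 4363 + D
Σ(formed) = 3×342 + 2×334 + 8×429 = 5126
ΔH = Σ(broken) − Σ(formed) = (4363 + D) − (5126) = −763 + D
Setting this equal to −171 kJ gives D = 592 kJ/mol.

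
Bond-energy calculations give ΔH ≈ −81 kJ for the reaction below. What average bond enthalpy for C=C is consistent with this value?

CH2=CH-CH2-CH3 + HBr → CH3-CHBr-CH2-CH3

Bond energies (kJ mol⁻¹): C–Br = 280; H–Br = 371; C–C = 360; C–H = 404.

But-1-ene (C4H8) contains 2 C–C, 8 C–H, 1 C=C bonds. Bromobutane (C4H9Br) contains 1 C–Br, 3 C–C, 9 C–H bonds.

D(C=C) ≈ 592 kJ/mol

Let D be the C=C bond energy.
Σ(broken) = 2×360 + 8×404 + 1×D + 1×371 = 4323 + D
Σ(formed) = 1×280 + 3×360 + 9×404 = 4996
ΔH = Σ(broken) − Σ(formed) = (4323 + D) − (4996) = −673 + D
Setting this equal to −81 kJ gives D = 592 kJ/mol.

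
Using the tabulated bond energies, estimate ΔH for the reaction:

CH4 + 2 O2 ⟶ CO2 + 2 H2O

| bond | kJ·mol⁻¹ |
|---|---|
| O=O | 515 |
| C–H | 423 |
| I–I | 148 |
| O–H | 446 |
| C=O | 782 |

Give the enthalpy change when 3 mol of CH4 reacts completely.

Bonds broken (reactants):
  C–H: 4 × 423 = 1692
  O=O: 2 × 515 = 1030
  Σ(broken) = 2722 kJ
Bonds formed (products):
  C=O: 2 × 782 = 1564
  O–H: 4 × 446 = 1784
  Σ(formed) = 3348 kJ
ΔH = Σ(broken) − Σ(formed) = 2722 − 3348 = −626 kJ
For 3× the reaction as written: 3 × (−626) = −1878 kJ

ΔH = −1878 kJ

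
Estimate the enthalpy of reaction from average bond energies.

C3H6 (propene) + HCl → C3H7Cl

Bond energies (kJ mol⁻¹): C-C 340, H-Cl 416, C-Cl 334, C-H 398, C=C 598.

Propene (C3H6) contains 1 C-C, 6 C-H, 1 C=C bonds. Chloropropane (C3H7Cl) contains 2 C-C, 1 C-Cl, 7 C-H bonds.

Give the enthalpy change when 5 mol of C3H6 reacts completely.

Bonds broken (reactants):
  C-C: 1 × 340 = 340
  C-H: 6 × 398 = 2388
  C=C: 1 × 598 = 598
  H-Cl: 1 × 416 = 416
  Σ(broken) = 3742 kJ
Bonds formed (products):
  C-C: 2 × 340 = 680
  C-Cl: 1 × 334 = 334
  C-H: 7 × 398 = 2786
  Σ(formed) = 3800 kJ
ΔH = Σ(broken) − Σ(formed) = 3742 − 3800 = −58 kJ
For 5× the reaction as written: 5 × (−58) = −290 kJ

ΔH = −290 kJ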